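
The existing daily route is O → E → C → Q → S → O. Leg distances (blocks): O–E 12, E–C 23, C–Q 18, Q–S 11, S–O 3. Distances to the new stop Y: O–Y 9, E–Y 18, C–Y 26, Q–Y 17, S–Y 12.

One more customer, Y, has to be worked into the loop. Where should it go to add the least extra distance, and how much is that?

Insertion cost between consecutive stops i–j is d(i,Y) + d(Y,j) − d(i,j):
  between O and E: 9 + 18 − 12 = 15
  between E and C: 18 + 26 − 23 = 21
  between C and Q: 26 + 17 − 18 = 25
  between Q and S: 17 + 12 − 11 = 18
  between S and O: 12 + 9 − 3 = 18
Cheapest insertion is between O and E, adding 15.
New total = 67 + 15 = 82.

Adding 15 blocks by placing Y on the O–E leg.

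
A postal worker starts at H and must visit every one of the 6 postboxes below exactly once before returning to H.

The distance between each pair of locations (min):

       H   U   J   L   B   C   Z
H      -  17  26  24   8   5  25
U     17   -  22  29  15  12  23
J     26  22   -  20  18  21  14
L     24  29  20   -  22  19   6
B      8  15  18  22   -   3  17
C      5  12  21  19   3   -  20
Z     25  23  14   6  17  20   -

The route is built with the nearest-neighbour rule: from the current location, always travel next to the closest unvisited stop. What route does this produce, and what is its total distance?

89 min along H → C → B → U → J → Z → L → H.

H → [C:5 / B:8 / U:17 / L:24 / Z:25 / J:26] → C (5)
C → [B:3 / U:12 / L:19 / Z:20 / J:21] → B (3)
B → [U:15 / Z:17 / J:18 / L:22] → U (15)
U → [J:22 / Z:23 / L:29] → J (22)
J → [Z:14 / L:20] → Z (14)
Z → [L:6] → L (6)
Return L→H: 24.
Total = 5 + 3 + 15 + 22 + 14 + 6 + 24 = 89.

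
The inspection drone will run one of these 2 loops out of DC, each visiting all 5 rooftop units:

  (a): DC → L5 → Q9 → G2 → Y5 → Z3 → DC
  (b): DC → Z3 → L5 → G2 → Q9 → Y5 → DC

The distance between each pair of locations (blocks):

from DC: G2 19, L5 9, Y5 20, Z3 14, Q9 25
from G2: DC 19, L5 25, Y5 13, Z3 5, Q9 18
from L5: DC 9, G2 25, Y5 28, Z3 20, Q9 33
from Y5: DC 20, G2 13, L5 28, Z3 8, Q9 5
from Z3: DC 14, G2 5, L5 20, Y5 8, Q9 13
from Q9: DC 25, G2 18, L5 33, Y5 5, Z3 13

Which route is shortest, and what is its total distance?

Shortest is (a), total 95 blocks.

(a): 9 + 33 + 18 + 13 + 8 + 14 = 95
(b): 14 + 20 + 25 + 18 + 5 + 20 = 102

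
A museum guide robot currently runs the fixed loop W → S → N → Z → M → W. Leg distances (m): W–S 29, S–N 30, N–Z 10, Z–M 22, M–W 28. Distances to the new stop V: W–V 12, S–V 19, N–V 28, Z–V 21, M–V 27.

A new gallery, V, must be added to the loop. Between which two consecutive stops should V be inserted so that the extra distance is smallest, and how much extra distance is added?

Adding 2 m by placing V on the W–S leg.

Insertion cost between consecutive stops i–j is d(i,V) + d(V,j) − d(i,j):
  between W and S: 12 + 19 − 29 = 2
  between S and N: 19 + 28 − 30 = 17
  between N and Z: 28 + 21 − 10 = 39
  between Z and M: 21 + 27 − 22 = 26
  between M and W: 27 + 12 − 28 = 11
Cheapest insertion is between W and S, adding 2.
New total = 119 + 2 = 121.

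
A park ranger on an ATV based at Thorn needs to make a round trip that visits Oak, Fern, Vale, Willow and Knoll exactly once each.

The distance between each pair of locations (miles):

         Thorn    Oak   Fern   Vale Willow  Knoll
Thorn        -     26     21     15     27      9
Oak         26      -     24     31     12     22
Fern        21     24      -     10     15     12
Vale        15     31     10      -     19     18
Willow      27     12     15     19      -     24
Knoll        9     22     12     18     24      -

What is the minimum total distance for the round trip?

With 5 stops there are 5!/2 = 60 distinct round trips (a route and its reverse cost the same).
Thorn-Oak-Fern-Vale-Willow-Knoll-Thorn: 26+24+10+19+24+9 = 112
Thorn-Oak-Fern-Vale-Knoll-Willow-Thorn: 26+24+10+18+24+27 = 129
Thorn-Oak-Fern-Willow-Vale-Knoll-Thorn: 26+24+15+19+18+9 = 111
Thorn-Oak-Fern-Willow-Knoll-Vale-Thorn: 26+24+15+24+18+15 = 122
Thorn-Oak-Fern-Knoll-Vale-Willow-Thorn: 26+24+12+18+19+27 = 126
Thorn-Oak-Fern-Knoll-Willow-Vale-Thorn: 26+24+12+24+19+15 = 120
Thorn-Oak-Vale-Fern-Willow-Knoll-Thorn: 26+31+10+15+24+9 = 115
Thorn-Oak-Vale-Fern-Knoll-Willow-Thorn: 26+31+10+12+24+27 = 130
Thorn-Oak-Vale-Willow-Fern-Knoll-Thorn: 26+31+19+15+12+9 = 112
Thorn-Oak-Vale-Willow-Knoll-Fern-Thorn: 26+31+19+24+12+21 = 133
Thorn-Oak-Vale-Knoll-Fern-Willow-Thorn: 26+31+18+12+15+27 = 129
Thorn-Oak-Vale-Knoll-Willow-Fern-Thorn: 26+31+18+24+15+21 = 135
Thorn-Oak-Willow-Fern-Vale-Knoll-Thorn: 26+12+15+10+18+9 = 90
Thorn-Oak-Willow-Fern-Knoll-Vale-Thorn: 26+12+15+12+18+15 = 98
… (46 more)
Thorn-Vale-Fern-Willow-Oak-Knoll-Thorn: 15+10+15+12+22+9 = 83  ← best
The minimum is 83.
One optimal route: Thorn → Vale → Fern → Willow → Oak → Knoll → Thorn (or its reverse).

Minimum total distance: 83 miles.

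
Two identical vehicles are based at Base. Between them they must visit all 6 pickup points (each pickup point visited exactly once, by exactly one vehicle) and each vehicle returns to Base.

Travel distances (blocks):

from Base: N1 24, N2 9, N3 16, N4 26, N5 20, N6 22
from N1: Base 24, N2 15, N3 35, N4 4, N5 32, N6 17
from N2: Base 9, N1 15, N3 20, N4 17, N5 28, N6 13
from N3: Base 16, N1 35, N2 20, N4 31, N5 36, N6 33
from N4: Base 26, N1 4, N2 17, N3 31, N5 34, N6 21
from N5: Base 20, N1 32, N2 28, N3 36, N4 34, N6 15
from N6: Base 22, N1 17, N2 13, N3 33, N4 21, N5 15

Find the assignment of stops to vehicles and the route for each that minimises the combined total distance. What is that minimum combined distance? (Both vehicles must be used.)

Minimum combined distance: 114 blocks.

Check every non-empty split of the stops between the two vehicles; for each half take its own optimal tour:
  {N1} + {N2, N3, N4, N5, N6}: 48 + 109 = 157
  {N2} + {N1, N3, N4, N5, N6}: 18 + 103 = 121
  {N1, N2} + {N3, N4, N5, N6}: 48 + 103 = 151
  {N3} + {N1, N2, N4, N5, N6}: 32 + 82 = 114
  {N1, N3} + {N2, N4, N5, N6}: 75 + 82 = 157
  {N2, N3} + {N1, N4, N5, N6}: 45 + 82 = 127
  … (31 splits in total)
Best: vehicle 1 Base → N3 → Base = 32; vehicle 2 Base → N2 → N4 → N1 → N6 → N5 → Base = 82; combined 114.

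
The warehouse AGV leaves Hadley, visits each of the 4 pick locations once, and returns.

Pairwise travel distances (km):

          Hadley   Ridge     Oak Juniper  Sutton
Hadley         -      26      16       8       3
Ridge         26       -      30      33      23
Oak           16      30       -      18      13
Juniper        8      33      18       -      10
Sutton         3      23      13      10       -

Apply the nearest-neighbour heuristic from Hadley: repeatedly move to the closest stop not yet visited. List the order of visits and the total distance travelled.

At Hadley the remaining stops are Sutton 3, Juniper 8, Oak 16, Ridge 26; go to Sutton.
At Sutton the remaining stops are Juniper 10, Oak 13, Ridge 23; go to Juniper.
At Juniper the remaining stops are Oak 18, Ridge 33; go to Oak.
At Oak the remaining stops are Ridge 30; go to Ridge.
Return Ridge→Hadley: 26.
Total = 3 + 10 + 18 + 30 + 26 = 87.

87 km along Hadley → Sutton → Juniper → Oak → Ridge → Hadley.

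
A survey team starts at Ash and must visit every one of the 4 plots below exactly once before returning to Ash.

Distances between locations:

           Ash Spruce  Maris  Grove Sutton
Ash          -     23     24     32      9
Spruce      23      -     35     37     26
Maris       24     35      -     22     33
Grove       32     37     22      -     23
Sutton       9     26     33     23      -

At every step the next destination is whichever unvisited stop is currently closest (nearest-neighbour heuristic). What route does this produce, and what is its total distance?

At Ash the remaining stops are Sutton 9, Spruce 23, Maris 24, Grove 32; go to Sutton.
At Sutton the remaining stops are Grove 23, Spruce 26, Maris 33; go to Grove.
At Grove the remaining stops are Maris 22, Spruce 37; go to Maris.
At Maris the remaining stops are Spruce 35; go to Spruce.
Return Spruce→Ash: 23.
Total = 9 + 23 + 22 + 35 + 23 = 112.

Total distance 112 via the nearest-neighbour route Ash → Sutton → Grove → Maris → Spruce → Ash.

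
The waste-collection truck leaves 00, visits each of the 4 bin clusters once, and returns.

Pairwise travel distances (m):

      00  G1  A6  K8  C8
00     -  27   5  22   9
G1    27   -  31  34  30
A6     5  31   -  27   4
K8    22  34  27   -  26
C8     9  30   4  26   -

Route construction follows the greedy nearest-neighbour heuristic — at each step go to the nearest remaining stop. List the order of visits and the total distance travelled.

Nearest-neighbour total = 96 m; route 00 → A6 → C8 → K8 → G1 → 00.

At 00 the remaining stops are A6 5, C8 9, K8 22, G1 27; go to A6.
At A6 the remaining stops are C8 4, K8 27, G1 31; go to C8.
At C8 the remaining stops are K8 26, G1 30; go to K8.
At K8 the remaining stops are G1 34; go to G1.
Return G1→00: 27.
Total = 5 + 4 + 26 + 34 + 27 = 96.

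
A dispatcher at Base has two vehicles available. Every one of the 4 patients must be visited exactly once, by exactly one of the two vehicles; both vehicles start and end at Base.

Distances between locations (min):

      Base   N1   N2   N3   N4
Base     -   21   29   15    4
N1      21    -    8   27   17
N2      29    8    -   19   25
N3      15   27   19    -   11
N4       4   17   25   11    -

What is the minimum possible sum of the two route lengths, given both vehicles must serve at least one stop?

There are 2^3 − 1 = 7 ways to divide the 4 stops into two non-empty groups. For each, the best each vehicle can do is its own shortest tour through its group:
  {N1} + {N2, N3, N4}: 42 + 63 = 105
  {N2} + {N1, N3, N4}: 58 + 63 = 121
  {N1, N2} + {N3, N4}: 58 + 30 = 88
  {N3} + {N1, N2, N4}: 30 + 58 = 88
  {N1, N3} + {N2, N4}: 63 + 58 = 121
  {N2, N3} + {N1, N4}: 63 + 42 = 105
  … (7 splits in total)
  {N1, N2, N3} + {N4}: 63 + 8 = 71  ← best
Best: vehicle 1 Base → N1 → N2 → N3 → Base = 63; vehicle 2 Base → N4 → Base = 8; combined 71.

Minimum combined distance: 71 min.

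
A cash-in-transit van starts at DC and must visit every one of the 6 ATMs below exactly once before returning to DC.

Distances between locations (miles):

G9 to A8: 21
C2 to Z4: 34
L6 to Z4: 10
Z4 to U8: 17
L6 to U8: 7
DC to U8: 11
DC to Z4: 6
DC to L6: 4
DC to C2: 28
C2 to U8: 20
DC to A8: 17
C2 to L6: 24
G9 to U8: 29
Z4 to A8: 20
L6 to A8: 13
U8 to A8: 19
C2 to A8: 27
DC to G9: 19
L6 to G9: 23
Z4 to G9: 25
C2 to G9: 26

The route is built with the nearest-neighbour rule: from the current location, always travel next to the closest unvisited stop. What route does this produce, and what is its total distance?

Nearest-neighbour total = 123 miles; route DC → L6 → U8 → Z4 → A8 → G9 → C2 → DC.

From DC: distances to unvisited — L6=4, Z4=6, U8=11, A8=17, G9=19, C2=28. Nearest is L6 (4).
From L6: distances to unvisited — U8=7, Z4=10, A8=13, G9=23, C2=24. Nearest is U8 (7).
From U8: distances to unvisited — Z4=17, A8=19, C2=20, G9=29. Nearest is Z4 (17).
From Z4: distances to unvisited — A8=20, G9=25, C2=34. Nearest is A8 (20).
From A8: distances to unvisited — G9=21, C2=27. Nearest is G9 (21).
From G9: distances to unvisited — C2=26. Nearest is C2 (26).
Return C2→DC: 28.
Total = 4 + 7 + 17 + 20 + 21 + 26 + 28 = 123.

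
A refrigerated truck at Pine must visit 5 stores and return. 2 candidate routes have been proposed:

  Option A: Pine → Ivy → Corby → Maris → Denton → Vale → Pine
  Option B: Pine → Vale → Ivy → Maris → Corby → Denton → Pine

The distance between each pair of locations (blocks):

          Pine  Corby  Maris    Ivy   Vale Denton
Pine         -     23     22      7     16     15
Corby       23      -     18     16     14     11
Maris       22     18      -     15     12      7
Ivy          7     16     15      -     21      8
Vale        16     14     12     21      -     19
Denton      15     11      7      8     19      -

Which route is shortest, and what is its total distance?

83 blocks — Option A is the shortest.

Option A: 7 + 16 + 18 + 7 + 19 + 16 = 83
Option B: 16 + 21 + 15 + 18 + 11 + 15 = 96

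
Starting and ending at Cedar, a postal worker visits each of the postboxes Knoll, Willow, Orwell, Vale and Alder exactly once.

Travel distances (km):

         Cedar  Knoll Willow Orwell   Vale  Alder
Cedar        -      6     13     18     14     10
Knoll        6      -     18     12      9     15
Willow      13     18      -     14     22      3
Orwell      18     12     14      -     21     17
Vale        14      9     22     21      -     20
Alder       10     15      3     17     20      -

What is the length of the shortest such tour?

Minimum total distance: 62 km.

There are 60 distinct closed tours to check (reversals are equivalent).
Cedar - Knoll - Willow - Orwell - Vale - Alder - Cedar: 6+18+14+21+20+10 = 89
Cedar - Knoll - Willow - Orwell - Alder - Vale - Cedar: 6+18+14+17+20+14 = 89
Cedar - Knoll - Willow - Vale - Orwell - Alder - Cedar: 6+18+22+21+17+10 = 94
Cedar - Knoll - Willow - Vale - Alder - Orwell - Cedar: 6+18+22+20+17+18 = 101
Cedar - Knoll - Willow - Alder - Orwell - Vale - Cedar: 6+18+3+17+21+14 = 79
Cedar - Knoll - Willow - Alder - Vale - Orwell - Cedar: 6+18+3+20+21+18 = 86
Cedar - Knoll - Orwell - Willow - Vale - Alder - Cedar: 6+12+14+22+20+10 = 84
Cedar - Knoll - Orwell - Willow - Alder - Vale - Cedar: 6+12+14+3+20+14 = 69
Cedar - Knoll - Orwell - Vale - Willow - Alder - Cedar: 6+12+21+22+3+10 = 74
Cedar - Knoll - Orwell - Vale - Alder - Willow - Cedar: 6+12+21+20+3+13 = 75
Cedar - Knoll - Orwell - Alder - Willow - Vale - Cedar: 6+12+17+3+22+14 = 74
Cedar - Knoll - Orwell - Alder - Vale - Willow - Cedar: 6+12+17+20+22+13 = 90
Cedar - Knoll - Vale - Willow - Orwell - Alder - Cedar: 6+9+22+14+17+10 = 78
Cedar - Knoll - Vale - Willow - Alder - Orwell - Cedar: 6+9+22+3+17+18 = 75
… (46 more)
Cedar - Vale - Knoll - Orwell - Willow - Alder - Cedar: 14+9+12+14+3+10 = 62  ← best
The minimum is 62.
One optimal route: Cedar → Vale → Knoll → Orwell → Willow → Alder → Cedar (or its reverse).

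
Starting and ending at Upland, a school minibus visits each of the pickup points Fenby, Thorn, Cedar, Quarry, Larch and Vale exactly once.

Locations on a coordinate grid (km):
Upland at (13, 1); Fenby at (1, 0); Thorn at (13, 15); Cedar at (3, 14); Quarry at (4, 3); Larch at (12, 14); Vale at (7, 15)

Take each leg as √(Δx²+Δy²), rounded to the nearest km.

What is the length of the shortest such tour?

There are 360 distinct closed tours to check (reversals are equivalent).
Upland-Fenby-Thorn-Cedar-Quarry-Larch-Vale-Upland: 12+19+10+11+14+5+15 = 86
Upland-Fenby-Thorn-Cedar-Quarry-Vale-Larch-Upland: 12+19+10+11+12+5+13 = 82
Upland-Fenby-Thorn-Cedar-Larch-Quarry-Vale-Upland: 12+19+10+9+14+12+15 = 91
Upland-Fenby-Thorn-Cedar-Larch-Vale-Quarry-Upland: 12+19+10+9+5+12+9 = 76
Upland-Fenby-Thorn-Cedar-Vale-Quarry-Larch-Upland: 12+19+10+4+12+14+13 = 84
Upland-Fenby-Thorn-Cedar-Vale-Larch-Quarry-Upland: 12+19+10+4+5+14+9 = 73
Upland-Fenby-Thorn-Quarry-Cedar-Larch-Vale-Upland: 12+19+15+11+9+5+15 = 86
Upland-Fenby-Thorn-Quarry-Cedar-Vale-Larch-Upland: 12+19+15+11+4+5+13 = 79
… (352 more)
Upland-Fenby-Quarry-Cedar-Vale-Thorn-Larch-Upland: 12+4+11+4+6+1+13 = 51  ← best
The minimum is 51.
One optimal route: Upland → Fenby → Quarry → Cedar → Vale → Thorn → Larch → Upland (or its reverse).

51 km — the shortest possible round trip.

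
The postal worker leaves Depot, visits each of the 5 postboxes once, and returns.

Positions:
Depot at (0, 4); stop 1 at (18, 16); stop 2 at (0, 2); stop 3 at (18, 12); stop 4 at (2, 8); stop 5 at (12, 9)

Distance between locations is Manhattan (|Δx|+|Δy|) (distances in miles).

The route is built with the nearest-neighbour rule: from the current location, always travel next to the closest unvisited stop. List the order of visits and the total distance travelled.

At Depot the remaining stops are stop 2 2, stop 4 6, stop 5 17, stop 3 26, stop 1 30; go to stop 2.
At stop 2 the remaining stops are stop 4 8, stop 5 19, stop 3 28, stop 1 32; go to stop 4.
At stop 4 the remaining stops are stop 5 11, stop 3 20, stop 1 24; go to stop 5.
At stop 5 the remaining stops are stop 3 9, stop 1 13; go to stop 3.
At stop 3 the remaining stops are stop 1 4; go to stop 1.
Return stop 1→Depot: 30.
Total = 2 + 8 + 11 + 9 + 4 + 30 = 64.

64 miles along Depot → stop 2 → stop 4 → stop 5 → stop 3 → stop 1 → Depot.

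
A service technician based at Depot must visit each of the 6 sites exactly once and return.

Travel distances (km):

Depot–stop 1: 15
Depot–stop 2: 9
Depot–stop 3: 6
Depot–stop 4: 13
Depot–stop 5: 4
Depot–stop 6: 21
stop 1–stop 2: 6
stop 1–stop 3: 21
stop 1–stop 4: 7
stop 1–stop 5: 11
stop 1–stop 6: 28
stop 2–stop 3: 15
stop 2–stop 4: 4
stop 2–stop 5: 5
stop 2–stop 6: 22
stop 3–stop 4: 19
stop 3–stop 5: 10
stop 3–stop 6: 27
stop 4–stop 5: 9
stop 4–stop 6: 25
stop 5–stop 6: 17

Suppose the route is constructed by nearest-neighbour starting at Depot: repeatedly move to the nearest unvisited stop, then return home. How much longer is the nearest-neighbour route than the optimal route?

The nearest-neighbour route is 9 km longer than optimal.

From Depot: stop 5=4, stop 3=6, stop 2=9, stop 4=13, stop 1=15, stop 6=21 → choose stop 5 (4).
From stop 5: stop 2=5, stop 4=9, stop 3=10, stop 1=11, stop 6=17 → choose stop 2 (5).
From stop 2: stop 4=4, stop 1=6, stop 3=15, stop 6=22 → choose stop 4 (4).
From stop 4: stop 1=7, stop 3=19, stop 6=25 → choose stop 1 (7).
From stop 1: stop 3=21, stop 6=28 → choose stop 3 (21).
From stop 3: stop 6=27 → choose stop 6 (27).
NN route Depot → stop 5 → stop 2 → stop 4 → stop 1 → stop 3 → stop 6 → Depot costs 89.
Optimal: Depot → stop 2 → stop 1 → stop 4 → stop 6 → stop 5 → stop 3 → Depot costs 80 (by enumerating all 360 distinct tours).
Excess = 89 − 80 = 9.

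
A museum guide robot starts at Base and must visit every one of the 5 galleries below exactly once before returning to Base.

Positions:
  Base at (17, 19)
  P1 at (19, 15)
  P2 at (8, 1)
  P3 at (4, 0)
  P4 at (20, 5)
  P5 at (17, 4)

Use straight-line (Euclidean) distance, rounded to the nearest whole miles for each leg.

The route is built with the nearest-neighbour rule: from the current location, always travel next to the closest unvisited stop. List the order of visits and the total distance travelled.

Nearest-neighbour total = 53 miles; route Base → P1 → P4 → P5 → P2 → P3 → Base.

Base → [P1:4 / P4:14 / P5:15 / P2:20 / P3:23] → P1 (4)
P1 → [P4:10 / P5:11 / P2:18 / P3:21] → P4 (10)
P4 → [P5:3 / P2:13 / P3:17] → P5 (3)
P5 → [P2:9 / P3:14] → P2 (9)
P2 → [P3:4] → P3 (4)
Return P3→Base: 23.
Total = 4 + 10 + 3 + 9 + 4 + 23 = 53.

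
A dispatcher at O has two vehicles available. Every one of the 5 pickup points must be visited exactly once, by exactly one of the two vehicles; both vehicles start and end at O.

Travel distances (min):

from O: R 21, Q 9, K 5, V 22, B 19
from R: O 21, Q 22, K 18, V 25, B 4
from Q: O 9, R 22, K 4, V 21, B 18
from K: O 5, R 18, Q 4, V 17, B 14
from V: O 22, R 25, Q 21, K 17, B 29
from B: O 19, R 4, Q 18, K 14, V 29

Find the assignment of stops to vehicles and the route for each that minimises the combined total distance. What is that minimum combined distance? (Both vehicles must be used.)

There are 2^4 − 1 = 15 ways to divide the 5 stops into two non-empty groups. For each, the best each vehicle can do is its own shortest tour through its group:
  {R} + {Q, K, V, B}: 42 + 78 = 120
  {Q} + {R, K, V, B}: 18 + 70 = 88
  {R, Q} + {K, V, B}: 52 + 70 = 122
  {K} + {R, Q, V, B}: 10 + 78 = 88
  {R, K} + {Q, V, B}: 44 + 78 = 122
  {Q, K} + {R, V, B}: 18 + 70 = 88
  … (15 splits in total)
Best: vehicle 1 O → Q → O = 18; vehicle 2 O → K → V → R → B → O = 70; combined 88.

Minimum combined distance: 88 min.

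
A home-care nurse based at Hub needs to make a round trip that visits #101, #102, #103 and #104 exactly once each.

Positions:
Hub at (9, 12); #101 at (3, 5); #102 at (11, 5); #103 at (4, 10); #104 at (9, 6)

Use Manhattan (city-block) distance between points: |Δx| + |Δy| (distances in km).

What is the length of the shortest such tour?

There are 12 distinct closed tours to check (reversals are equivalent).
Hub → #101 → #102 → #103 → #104 → Hub: 13+8+12+9+6 = 48
Hub → #101 → #102 → #104 → #103 → Hub: 13+8+3+9+7 = 40
Hub → #101 → #103 → #102 → #104 → Hub: 13+6+12+3+6 = 40
Hub → #101 → #103 → #104 → #102 → Hub: 13+6+9+3+9 = 40
Hub → #101 → #104 → #102 → #103 → Hub: 13+7+3+12+7 = 42
Hub → #101 → #104 → #103 → #102 → Hub: 13+7+9+12+9 = 50
Hub → #102 → #101 → #103 → #104 → Hub: 9+8+6+9+6 = 38
Hub → #102 → #101 → #104 → #103 → Hub: 9+8+7+9+7 = 40
Hub → #102 → #103 → #101 → #104 → Hub: 9+12+6+7+6 = 40
Hub → #102 → #104 → #101 → #103 → Hub: 9+3+7+6+7 = 32
Hub → #103 → #101 → #102 → #104 → Hub: 7+6+8+3+6 = 30
Hub → #103 → #102 → #101 → #104 → Hub: 7+12+8+7+6 = 40
The minimum is 30.
One optimal route: Hub → #103 → #101 → #102 → #104 → Hub (or its reverse).

30 km — the shortest possible round trip.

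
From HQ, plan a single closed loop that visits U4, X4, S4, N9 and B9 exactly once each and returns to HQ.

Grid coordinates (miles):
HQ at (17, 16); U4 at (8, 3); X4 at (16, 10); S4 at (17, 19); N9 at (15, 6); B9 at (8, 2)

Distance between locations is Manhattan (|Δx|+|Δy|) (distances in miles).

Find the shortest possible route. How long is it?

52 miles — the shortest possible round trip.

With 5 stops there are 5!/2 = 60 distinct round trips (a route and its reverse cost the same).
HQ - U4 - X4 - S4 - N9 - B9 - HQ: 22+15+10+15+11+23 = 96
HQ - U4 - X4 - S4 - B9 - N9 - HQ: 22+15+10+26+11+12 = 96
HQ - U4 - X4 - N9 - S4 - B9 - HQ: 22+15+5+15+26+23 = 106
HQ - U4 - X4 - N9 - B9 - S4 - HQ: 22+15+5+11+26+3 = 82
HQ - U4 - X4 - B9 - S4 - N9 - HQ: 22+15+16+26+15+12 = 106
HQ - U4 - X4 - B9 - N9 - S4 - HQ: 22+15+16+11+15+3 = 82
HQ - U4 - S4 - X4 - N9 - B9 - HQ: 22+25+10+5+11+23 = 96
HQ - U4 - S4 - X4 - B9 - N9 - HQ: 22+25+10+16+11+12 = 96
HQ - U4 - S4 - N9 - X4 - B9 - HQ: 22+25+15+5+16+23 = 106
HQ - U4 - S4 - N9 - B9 - X4 - HQ: 22+25+15+11+16+7 = 96
HQ - U4 - S4 - B9 - X4 - N9 - HQ: 22+25+26+16+5+12 = 106
HQ - U4 - S4 - B9 - N9 - X4 - HQ: 22+25+26+11+5+7 = 96
HQ - U4 - N9 - X4 - S4 - B9 - HQ: 22+10+5+10+26+23 = 96
HQ - U4 - N9 - X4 - B9 - S4 - HQ: 22+10+5+16+26+3 = 82
… (46 more)
HQ - U4 - B9 - N9 - X4 - S4 - HQ: 22+1+11+5+10+3 = 52  ← best
The minimum is 52.
One optimal route: HQ → U4 → B9 → N9 → X4 → S4 → HQ (or its reverse).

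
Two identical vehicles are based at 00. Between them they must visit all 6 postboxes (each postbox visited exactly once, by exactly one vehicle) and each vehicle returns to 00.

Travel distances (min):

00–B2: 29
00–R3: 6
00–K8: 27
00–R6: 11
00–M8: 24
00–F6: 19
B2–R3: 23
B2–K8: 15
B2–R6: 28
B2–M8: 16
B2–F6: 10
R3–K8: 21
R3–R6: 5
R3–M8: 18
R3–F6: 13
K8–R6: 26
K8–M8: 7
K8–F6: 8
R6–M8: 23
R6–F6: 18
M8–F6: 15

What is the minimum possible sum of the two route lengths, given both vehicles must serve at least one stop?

Try each way of splitting the stops between the two vehicles (each non-empty) and, for each split, find the best tour for each vehicle:
  {B2} + {R3, K8, R6, M8, F6}: 58 + 68 = 126
  {R3} + {B2, K8, R6, M8, F6}: 12 + 85 = 97
  {B2, R3} + {K8, R6, M8, F6}: 58 + 68 = 126
  {K8} + {B2, R3, R6, M8, F6}: 54 + 79 = 133
  {B2, K8} + {R3, R6, M8, F6}: 71 + 68 = 139
  {R3, K8} + {B2, R6, M8, F6}: 54 + 79 = 133
  … (31 splits in total)
Best: vehicle 1 00 → R3 → 00 = 12; vehicle 2 00 → R6 → M8 → K8 → B2 → F6 → 00 = 85; combined 97.

97 min — the smallest possible combined total.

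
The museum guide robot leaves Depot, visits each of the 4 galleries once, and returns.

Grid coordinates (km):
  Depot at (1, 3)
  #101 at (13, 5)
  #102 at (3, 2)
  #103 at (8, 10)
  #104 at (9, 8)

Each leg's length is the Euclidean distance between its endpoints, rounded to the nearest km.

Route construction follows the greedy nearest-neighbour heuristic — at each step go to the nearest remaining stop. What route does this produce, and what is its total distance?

From Depot: distances to unvisited — #102=2, #104=9, #103=10, #101=12. Nearest is #102 (2).
From #102: distances to unvisited — #104=8, #103=9, #101=10. Nearest is #104 (8).
From #104: distances to unvisited — #103=2, #101=5. Nearest is #103 (2).
From #103: distances to unvisited — #101=7. Nearest is #101 (7).
Return #101→Depot: 12.
Total = 2 + 8 + 2 + 7 + 12 = 31.

31 km along Depot → #102 → #104 → #103 → #101 → Depot.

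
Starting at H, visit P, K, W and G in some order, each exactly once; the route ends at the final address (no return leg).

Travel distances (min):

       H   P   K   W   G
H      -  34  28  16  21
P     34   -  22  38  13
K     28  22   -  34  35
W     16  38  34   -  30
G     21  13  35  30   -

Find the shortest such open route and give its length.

There are 4! = 24 possible orderings.
H → P → K → W → G: 34+22+34+30 = 120
H → P → K → G → W: 34+22+35+30 = 121
H → P → W → K → G: 34+38+34+35 = 141
H → P → W → G → K: 34+38+30+35 = 137
H → P → G → K → W: 34+13+35+34 = 116
H → P → G → W → K: 34+13+30+34 = 111
H → K → P → W → G: 28+22+38+30 = 118
H → K → P → G → W: 28+22+13+30 = 93
H → K → W → P → G: 28+34+38+13 = 113
H → K → W → G → P: 28+34+30+13 = 105
H → K → G → P → W: 28+35+13+38 = 114
H → K → G → W → P: 28+35+30+38 = 131
H → W → P → K → G: 16+38+22+35 = 111
H → W → P → G → K: 16+38+13+35 = 102
… (10 more)
H → W → G → P → K: 16+30+13+22 = 81  ← best
The minimum is 81.
One shortest path: H → W → G → P → K.

Shortest open route: 81 min.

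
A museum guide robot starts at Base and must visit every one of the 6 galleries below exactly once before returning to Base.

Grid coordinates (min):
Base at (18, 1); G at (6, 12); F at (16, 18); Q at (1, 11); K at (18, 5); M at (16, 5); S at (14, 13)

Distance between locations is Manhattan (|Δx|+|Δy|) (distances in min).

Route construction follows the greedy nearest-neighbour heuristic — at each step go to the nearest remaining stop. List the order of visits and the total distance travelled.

Total distance 72 min via the nearest-neighbour route Base → K → M → S → F → G → Q → Base.

From Base: distances to unvisited — K=4, M=6, S=16, F=19, G=23, Q=27. Nearest is K (4).
From K: distances to unvisited — M=2, S=12, F=15, G=19, Q=23. Nearest is M (2).
From M: distances to unvisited — S=10, F=13, G=17, Q=21. Nearest is S (10).
From S: distances to unvisited — F=7, G=9, Q=15. Nearest is F (7).
From F: distances to unvisited — G=16, Q=22. Nearest is G (16).
From G: distances to unvisited — Q=6. Nearest is Q (6).
Return Q→Base: 27.
Total = 4 + 2 + 10 + 7 + 16 + 6 + 27 = 72.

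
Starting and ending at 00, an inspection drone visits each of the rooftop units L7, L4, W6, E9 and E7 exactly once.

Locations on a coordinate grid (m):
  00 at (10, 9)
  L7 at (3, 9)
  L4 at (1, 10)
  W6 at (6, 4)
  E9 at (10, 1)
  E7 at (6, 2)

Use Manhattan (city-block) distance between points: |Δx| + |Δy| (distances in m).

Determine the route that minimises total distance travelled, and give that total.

36 m — the shortest possible round trip.

With 5 stops there are 5!/2 = 60 distinct round trips (a route and its reverse cost the same).
00 → L7 → L4 → W6 → E9 → E7 → 00: 7+3+11+7+5+11 = 44
00 → L7 → L4 → W6 → E7 → E9 → 00: 7+3+11+2+5+8 = 36
00 → L7 → L4 → E9 → W6 → E7 → 00: 7+3+18+7+2+11 = 48
00 → L7 → L4 → E9 → E7 → W6 → 00: 7+3+18+5+2+9 = 44
00 → L7 → L4 → E7 → W6 → E9 → 00: 7+3+13+2+7+8 = 40
00 → L7 → L4 → E7 → E9 → W6 → 00: 7+3+13+5+7+9 = 44
00 → L7 → W6 → L4 → E9 → E7 → 00: 7+8+11+18+5+11 = 60
00 → L7 → W6 → L4 → E7 → E9 → 00: 7+8+11+13+5+8 = 52
00 → L7 → W6 → E9 → L4 → E7 → 00: 7+8+7+18+13+11 = 64
00 → L7 → W6 → E9 → E7 → L4 → 00: 7+8+7+5+13+10 = 50
00 → L7 → W6 → E7 → L4 → E9 → 00: 7+8+2+13+18+8 = 56
00 → L7 → W6 → E7 → E9 → L4 → 00: 7+8+2+5+18+10 = 50
00 → L7 → E9 → L4 → W6 → E7 → 00: 7+15+18+11+2+11 = 64
00 → L7 → E9 → L4 → E7 → W6 → 00: 7+15+18+13+2+9 = 64
… (46 more)
The minimum is 36.
One optimal route: 00 → L7 → L4 → W6 → E7 → E9 → 00 (or its reverse).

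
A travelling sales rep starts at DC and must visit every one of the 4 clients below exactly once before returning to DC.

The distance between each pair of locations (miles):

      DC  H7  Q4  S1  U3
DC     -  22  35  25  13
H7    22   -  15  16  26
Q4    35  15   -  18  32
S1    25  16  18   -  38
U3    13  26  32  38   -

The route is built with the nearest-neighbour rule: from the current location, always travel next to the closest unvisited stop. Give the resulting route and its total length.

Nearest-neighbour total = 97 miles; route DC → U3 → H7 → Q4 → S1 → DC.

DC → [U3:13 / H7:22 / S1:25 / Q4:35] → U3 (13)
U3 → [H7:26 / Q4:32 / S1:38] → H7 (26)
H7 → [Q4:15 / S1:16] → Q4 (15)
Q4 → [S1:18] → S1 (18)
Return S1→DC: 25.
Total = 13 + 26 + 15 + 18 + 25 = 97.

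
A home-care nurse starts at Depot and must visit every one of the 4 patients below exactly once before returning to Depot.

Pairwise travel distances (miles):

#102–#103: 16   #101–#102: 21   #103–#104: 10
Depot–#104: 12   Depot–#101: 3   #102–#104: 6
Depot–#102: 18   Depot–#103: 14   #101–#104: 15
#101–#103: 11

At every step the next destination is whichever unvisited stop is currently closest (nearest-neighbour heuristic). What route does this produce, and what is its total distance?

From Depot: distances to unvisited — #101=3, #104=12, #103=14, #102=18. Nearest is #101 (3).
From #101: distances to unvisited — #103=11, #104=15, #102=21. Nearest is #103 (11).
From #103: distances to unvisited — #104=10, #102=16. Nearest is #104 (10).
From #104: distances to unvisited — #102=6. Nearest is #102 (6).
Return #102→Depot: 18.
Total = 3 + 11 + 10 + 6 + 18 = 48.

Nearest-neighbour total = 48 miles; route Depot → #101 → #103 → #104 → #102 → Depot.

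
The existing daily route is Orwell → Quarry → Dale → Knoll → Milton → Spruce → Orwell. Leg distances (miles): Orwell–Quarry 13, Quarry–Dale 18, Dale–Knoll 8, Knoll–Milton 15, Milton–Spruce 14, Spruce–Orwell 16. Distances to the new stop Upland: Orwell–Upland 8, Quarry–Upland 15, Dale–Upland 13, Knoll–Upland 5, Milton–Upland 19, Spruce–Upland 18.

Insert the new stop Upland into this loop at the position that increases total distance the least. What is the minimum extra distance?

Insertion cost between consecutive stops i–j is d(i,Upland) + d(Upland,j) − d(i,j):
  between Orwell and Quarry: 8 + 15 − 13 = 10
  between Quarry and Dale: 15 + 13 − 18 = 10
  between Dale and Knoll: 13 + 5 − 8 = 10
  between Knoll and Milton: 5 + 19 − 15 = 9
  between Milton and Spruce: 19 + 18 − 14 = 23
  between Spruce and Orwell: 18 + 8 − 16 = 10
Cheapest insertion is between Knoll and Milton, adding 9.
New total = 84 + 9 = 93.

+9 miles — insert Upland between Knoll and Milton.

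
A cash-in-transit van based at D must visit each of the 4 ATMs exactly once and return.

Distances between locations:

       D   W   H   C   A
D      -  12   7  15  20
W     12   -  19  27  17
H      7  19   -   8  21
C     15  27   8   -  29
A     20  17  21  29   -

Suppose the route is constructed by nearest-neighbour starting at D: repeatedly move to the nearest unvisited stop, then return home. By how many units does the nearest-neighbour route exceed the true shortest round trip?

D: H=7, W=12, C=15, A=20 ⇒ H
H: C=8, W=19, A=21 ⇒ C
C: W=27, A=29 ⇒ W
W: A=17 ⇒ A
NN route D → H → C → W → A → D costs 79.
Optimal: D → W → A → H → C → D costs 73 (by enumerating all 12 distinct tours).
Excess = 79 − 73 = 6.

6 longer than the optimal tour.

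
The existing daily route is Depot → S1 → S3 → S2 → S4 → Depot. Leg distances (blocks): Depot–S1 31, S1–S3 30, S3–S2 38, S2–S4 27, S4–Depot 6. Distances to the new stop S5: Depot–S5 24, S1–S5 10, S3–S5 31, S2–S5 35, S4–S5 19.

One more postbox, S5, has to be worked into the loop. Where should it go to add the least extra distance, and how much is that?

Minimum extra distance: 3 blocks, inserting S5 between Depot and S1.

Insertion cost between consecutive stops i–j is d(i,S5) + d(S5,j) − d(i,j):
  between Depot and S1: 24 + 10 − 31 = 3
  between S1 and S3: 10 + 31 − 30 = 11
  between S3 and S2: 31 + 35 − 38 = 28
  between S2 and S4: 35 + 19 − 27 = 27
  between S4 and Depot: 19 + 24 − 6 = 37
Cheapest insertion is between Depot and S1, adding 3.
New total = 132 + 3 = 135.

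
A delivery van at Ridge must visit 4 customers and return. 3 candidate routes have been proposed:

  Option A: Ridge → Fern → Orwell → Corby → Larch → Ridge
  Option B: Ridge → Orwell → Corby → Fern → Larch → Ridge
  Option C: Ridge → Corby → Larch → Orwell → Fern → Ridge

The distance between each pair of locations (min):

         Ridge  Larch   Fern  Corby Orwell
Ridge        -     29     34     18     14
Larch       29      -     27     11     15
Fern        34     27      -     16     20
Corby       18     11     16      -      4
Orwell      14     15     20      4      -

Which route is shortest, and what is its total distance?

Option A: 34 + 20 + 4 + 11 + 29 = 98
Option B: 14 + 4 + 16 + 27 + 29 = 90
Option C: 18 + 11 + 15 + 20 + 34 = 98

90 min — Option B is the shortest.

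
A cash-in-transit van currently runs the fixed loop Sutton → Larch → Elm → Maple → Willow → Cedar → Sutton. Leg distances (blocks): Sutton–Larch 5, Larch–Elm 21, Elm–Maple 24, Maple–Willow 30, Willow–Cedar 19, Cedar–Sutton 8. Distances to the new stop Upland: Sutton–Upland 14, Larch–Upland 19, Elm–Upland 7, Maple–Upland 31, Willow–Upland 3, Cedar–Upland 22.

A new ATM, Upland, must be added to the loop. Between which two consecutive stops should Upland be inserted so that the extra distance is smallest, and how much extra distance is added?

Minimum extra distance: 4 blocks, inserting Upland between Maple and Willow.

Insertion cost between consecutive stops i–j is d(i,Upland) + d(Upland,j) − d(i,j):
  between Sutton and Larch: 14 + 19 − 5 = 28
  between Larch and Elm: 19 + 7 − 21 = 5
  between Elm and Maple: 7 + 31 − 24 = 14
  between Maple and Willow: 31 + 3 − 30 = 4
  between Willow and Cedar: 3 + 22 − 19 = 6
  between Cedar and Sutton: 22 + 14 − 8 = 28
Cheapest insertion is between Maple and Willow, adding 4.
New total = 107 + 4 = 111.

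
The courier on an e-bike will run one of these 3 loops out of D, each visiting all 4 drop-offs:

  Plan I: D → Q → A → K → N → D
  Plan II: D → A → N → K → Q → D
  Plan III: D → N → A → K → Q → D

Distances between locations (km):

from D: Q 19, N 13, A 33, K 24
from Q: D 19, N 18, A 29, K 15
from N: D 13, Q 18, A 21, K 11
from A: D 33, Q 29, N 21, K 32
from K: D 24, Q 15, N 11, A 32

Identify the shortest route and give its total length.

Plan I: 19 + 29 + 32 + 11 + 13 = 104
Plan II: 33 + 21 + 11 + 15 + 19 = 99
Plan III: 13 + 21 + 32 + 15 + 19 = 100

99 km — Plan II is the shortest.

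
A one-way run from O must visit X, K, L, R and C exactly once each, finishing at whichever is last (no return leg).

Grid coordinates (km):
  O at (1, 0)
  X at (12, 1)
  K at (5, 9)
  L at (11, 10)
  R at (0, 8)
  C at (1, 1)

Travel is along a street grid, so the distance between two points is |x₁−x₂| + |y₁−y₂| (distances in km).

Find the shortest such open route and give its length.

Minimum one-way distance = 32 km.

There are 5! = 120 possible orderings.
O→X→K→L→R→C: 12+15+7+13+8 = 55
O→X→K→L→C→R: 12+15+7+19+8 = 61
O→X→K→R→L→C: 12+15+6+13+19 = 65
O→X→K→R→C→L: 12+15+6+8+19 = 60
O→X→K→C→L→R: 12+15+12+19+13 = 71
O→X→K→C→R→L: 12+15+12+8+13 = 60
O→X→L→K→R→C: 12+10+7+6+8 = 43
O→X→L→K→C→R: 12+10+7+12+8 = 49
O→X→L→R→K→C: 12+10+13+6+12 = 53
O→X→L→R→C→K: 12+10+13+8+12 = 55
O→X→L→C→K→R: 12+10+19+12+6 = 59
O→X→L→C→R→K: 12+10+19+8+6 = 55
O→X→R→K→L→C: 12+19+6+7+19 = 63
O→X→R→K→C→L: 12+19+6+12+19 = 68
… (106 more)
O→C→R→K→L→X: 1+8+6+7+10 = 32  ← best
The minimum is 32.
One shortest path: O → C → R → K → L → X.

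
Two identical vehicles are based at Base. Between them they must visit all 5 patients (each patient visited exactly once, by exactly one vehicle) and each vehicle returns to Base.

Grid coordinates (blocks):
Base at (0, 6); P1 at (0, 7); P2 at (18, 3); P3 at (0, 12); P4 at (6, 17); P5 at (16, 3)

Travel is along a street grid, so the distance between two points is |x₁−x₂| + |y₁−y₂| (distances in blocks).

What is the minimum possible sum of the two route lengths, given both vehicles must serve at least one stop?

66 blocks — the smallest possible combined total.

Try each way of splitting the stops between the two vehicles (each non-empty) and, for each split, find the best tour for each vehicle:
  {P1} + {P2, P3, P4, P5}: 2 + 64 = 66
  {P2} + {P1, P3, P4, P5}: 42 + 60 = 102
  {P1, P2} + {P3, P4, P5}: 44 + 60 = 104
  {P3} + {P1, P2, P4, P5}: 12 + 64 = 76
  {P1, P3} + {P2, P4, P5}: 12 + 64 = 76
  {P2, P3} + {P1, P4, P5}: 54 + 60 = 114
  … (15 splits in total)
Best: vehicle 1 Base → P1 → Base = 2; vehicle 2 Base → P2 → P5 → P4 → P3 → Base = 64; combined 66.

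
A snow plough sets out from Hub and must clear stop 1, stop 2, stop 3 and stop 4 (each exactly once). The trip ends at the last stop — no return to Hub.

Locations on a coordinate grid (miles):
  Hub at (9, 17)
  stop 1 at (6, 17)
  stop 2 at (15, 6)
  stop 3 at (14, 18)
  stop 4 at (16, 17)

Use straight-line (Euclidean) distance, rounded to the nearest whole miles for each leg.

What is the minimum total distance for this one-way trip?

There are 4! = 24 possible orderings.
Hub→stop 1→stop 2→stop 3→stop 4: 3+14+12+2 = 31
Hub→stop 1→stop 2→stop 4→stop 3: 3+14+11+2 = 30
Hub→stop 1→stop 3→stop 2→stop 4: 3+8+12+11 = 34
Hub→stop 1→stop 3→stop 4→stop 2: 3+8+2+11 = 24
Hub→stop 1→stop 4→stop 2→stop 3: 3+10+11+12 = 36
Hub→stop 1→stop 4→stop 3→stop 2: 3+10+2+12 = 27
Hub→stop 2→stop 1→stop 3→stop 4: 13+14+8+2 = 37
Hub→stop 2→stop 1→stop 4→stop 3: 13+14+10+2 = 39
Hub→stop 2→stop 3→stop 1→stop 4: 13+12+8+10 = 43
Hub→stop 2→stop 3→stop 4→stop 1: 13+12+2+10 = 37
Hub→stop 2→stop 4→stop 1→stop 3: 13+11+10+8 = 42
Hub→stop 2→stop 4→stop 3→stop 1: 13+11+2+8 = 34
Hub→stop 3→stop 1→stop 2→stop 4: 5+8+14+11 = 38
Hub→stop 3→stop 1→stop 4→stop 2: 5+8+10+11 = 34
… (10 more)
The minimum is 24.
One shortest path: Hub → stop 1 → stop 3 → stop 4 → stop 2.

Shortest open route: 24 miles.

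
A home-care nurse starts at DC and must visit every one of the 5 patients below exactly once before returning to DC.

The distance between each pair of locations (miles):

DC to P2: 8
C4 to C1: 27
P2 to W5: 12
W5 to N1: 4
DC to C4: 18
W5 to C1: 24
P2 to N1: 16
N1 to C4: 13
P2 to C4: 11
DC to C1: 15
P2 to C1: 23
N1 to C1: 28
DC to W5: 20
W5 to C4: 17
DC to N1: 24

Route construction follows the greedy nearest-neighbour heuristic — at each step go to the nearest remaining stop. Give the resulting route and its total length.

Total distance 75 miles via the nearest-neighbour route DC → P2 → C4 → N1 → W5 → C1 → DC.

At DC the remaining stops are P2 8, C1 15, C4 18, W5 20, N1 24; go to P2.
At P2 the remaining stops are C4 11, W5 12, N1 16, C1 23; go to C4.
At C4 the remaining stops are N1 13, W5 17, C1 27; go to N1.
At N1 the remaining stops are W5 4, C1 28; go to W5.
At W5 the remaining stops are C1 24; go to C1.
Return C1→DC: 15.
Total = 8 + 11 + 13 + 4 + 24 + 15 = 75.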